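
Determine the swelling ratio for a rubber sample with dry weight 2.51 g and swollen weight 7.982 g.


Q = W_swollen / W_dry
Q = 7.982 / 2.51
Q = 3.18

Q = 3.18


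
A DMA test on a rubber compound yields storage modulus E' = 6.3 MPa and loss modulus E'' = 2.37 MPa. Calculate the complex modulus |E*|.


|E*| = sqrt(E'^2 + E''^2)
= sqrt(6.3^2 + 2.37^2)
= sqrt(39.6900 + 5.6169)
= 6.731 MPa

6.731 MPa


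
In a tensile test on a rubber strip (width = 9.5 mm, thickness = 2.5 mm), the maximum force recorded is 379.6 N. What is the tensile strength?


Area = width * thickness = 9.5 * 2.5 = 23.75 mm^2
TS = force / area = 379.6 / 23.75 = 15.98 MPa

15.98 MPa


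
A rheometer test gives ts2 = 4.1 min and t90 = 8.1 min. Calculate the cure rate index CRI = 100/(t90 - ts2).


CRI = 100 / (t90 - ts2)
= 100 / (8.1 - 4.1)
= 100 / 4.0
= 25.0 min^-1

25.0 min^-1


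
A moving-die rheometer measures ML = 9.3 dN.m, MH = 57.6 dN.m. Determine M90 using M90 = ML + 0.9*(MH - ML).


M90 = ML + 0.9 * (MH - ML)
M90 = 9.3 + 0.9 * (57.6 - 9.3)
M90 = 9.3 + 0.9 * 48.3
M90 = 52.77 dN.m

52.77 dN.m


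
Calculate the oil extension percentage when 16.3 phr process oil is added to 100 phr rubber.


Oil % = oil / (100 + oil) * 100
= 16.3 / (100 + 16.3) * 100
= 16.3 / 116.3 * 100
= 14.02%

14.02%


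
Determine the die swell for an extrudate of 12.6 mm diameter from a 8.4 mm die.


Die swell ratio = D_extrudate / D_die
= 12.6 / 8.4
= 1.5

Die swell = 1.5


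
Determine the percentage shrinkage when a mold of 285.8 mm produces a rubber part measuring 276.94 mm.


Shrinkage = (mold - part) / mold * 100
= (285.8 - 276.94) / 285.8 * 100
= 8.86 / 285.8 * 100
= 3.1%

3.1%


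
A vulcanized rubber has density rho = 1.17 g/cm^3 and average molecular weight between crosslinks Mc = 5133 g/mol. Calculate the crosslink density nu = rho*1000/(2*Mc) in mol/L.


nu = rho * 1000 / (2 * Mc)
nu = 1.17 * 1000 / (2 * 5133)
nu = 1170.0 / 10266
nu = 0.1140 mol/L

0.1140 mol/L


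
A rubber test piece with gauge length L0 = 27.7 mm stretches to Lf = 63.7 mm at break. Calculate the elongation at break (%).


Elongation = (Lf - L0) / L0 * 100
= (63.7 - 27.7) / 27.7 * 100
= 36.0 / 27.7 * 100
= 130.0%

130.0%


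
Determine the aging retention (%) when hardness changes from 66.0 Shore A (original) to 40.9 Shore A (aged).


Retention = aged / original * 100
= 40.9 / 66.0 * 100
= 62.0%

62.0%


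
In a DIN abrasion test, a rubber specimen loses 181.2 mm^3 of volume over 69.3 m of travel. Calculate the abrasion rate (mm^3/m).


Rate = volume_loss / distance
= 181.2 / 69.3
= 2.615 mm^3/m

2.615 mm^3/m


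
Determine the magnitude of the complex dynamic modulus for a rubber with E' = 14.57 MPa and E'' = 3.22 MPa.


|E*| = sqrt(E'^2 + E''^2)
= sqrt(14.57^2 + 3.22^2)
= sqrt(212.2849 + 10.3684)
= 14.922 MPa

14.922 MPa


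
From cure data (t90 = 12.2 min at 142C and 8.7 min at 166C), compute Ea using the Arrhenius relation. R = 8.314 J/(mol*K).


T1 = 415.15 K, T2 = 439.15 K
1/T1 - 1/T2 = 1.3164e-04
ln(t1/t2) = ln(12.2/8.7) = 0.3381
Ea = 8.314 * 0.3381 / 1.3164e-04 = 21353.9628 J/mol
Ea = 21.35 kJ/mol

21.35 kJ/mol


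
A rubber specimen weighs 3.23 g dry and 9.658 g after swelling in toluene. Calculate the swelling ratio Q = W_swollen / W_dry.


Q = W_swollen / W_dry
Q = 9.658 / 3.23
Q = 2.99

Q = 2.99


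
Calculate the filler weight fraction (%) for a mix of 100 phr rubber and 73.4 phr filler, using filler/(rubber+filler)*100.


Filler % = filler / (rubber + filler) * 100
= 73.4 / (100 + 73.4) * 100
= 73.4 / 173.4 * 100
= 42.33%

42.33%


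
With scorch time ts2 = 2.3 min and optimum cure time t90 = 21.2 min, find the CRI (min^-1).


CRI = 100 / (t90 - ts2)
= 100 / (21.2 - 2.3)
= 100 / 18.9
= 5.29 min^-1

5.29 min^-1


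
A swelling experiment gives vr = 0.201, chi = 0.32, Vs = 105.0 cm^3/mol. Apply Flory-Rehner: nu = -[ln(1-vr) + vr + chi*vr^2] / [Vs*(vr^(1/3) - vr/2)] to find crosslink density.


ln(1 - vr) = ln(1 - 0.201) = -0.2244
Numerator = -((-0.2244) + 0.201 + 0.32 * 0.201^2) = 0.0105
Denominator = 105.0 * (0.201^(1/3) - 0.201/2) = 50.9540
nu = 0.0105 / 50.9540 = 2.0540e-04 mol/cm^3

2.0540e-04 mol/cm^3


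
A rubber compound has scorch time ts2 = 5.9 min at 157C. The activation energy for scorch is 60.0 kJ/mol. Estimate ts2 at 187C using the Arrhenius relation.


Convert temperatures: T1 = 157 + 273.15 = 430.15 K, T2 = 187 + 273.15 = 460.15 K
ts2_new = 5.9 * exp(60000 / 8.314 * (1/460.15 - 1/430.15))
1/T2 - 1/T1 = -1.5157e-04
ts2_new = 1.98 min

1.98 min


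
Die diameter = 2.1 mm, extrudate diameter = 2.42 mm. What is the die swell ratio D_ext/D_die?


Die swell ratio = D_extrudate / D_die
= 2.42 / 2.1
= 1.152

Die swell = 1.152


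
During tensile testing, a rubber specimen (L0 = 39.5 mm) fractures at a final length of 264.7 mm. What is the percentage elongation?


Elongation = (Lf - L0) / L0 * 100
= (264.7 - 39.5) / 39.5 * 100
= 225.2 / 39.5 * 100
= 570.1%

570.1%


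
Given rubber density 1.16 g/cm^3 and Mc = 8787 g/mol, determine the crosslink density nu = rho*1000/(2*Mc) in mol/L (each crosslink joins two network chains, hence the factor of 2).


nu = rho * 1000 / (2 * Mc)
nu = 1.16 * 1000 / (2 * 8787)
nu = 1160.0 / 17574
nu = 0.0660 mol/L

0.0660 mol/L


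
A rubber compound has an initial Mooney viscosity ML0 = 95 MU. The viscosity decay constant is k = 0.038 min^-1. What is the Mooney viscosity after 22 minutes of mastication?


ML = ML0 * exp(-k * t)
ML = 95 * exp(-0.038 * 22)
ML = 95 * 0.4334
ML = 41.18 MU

41.18 MU


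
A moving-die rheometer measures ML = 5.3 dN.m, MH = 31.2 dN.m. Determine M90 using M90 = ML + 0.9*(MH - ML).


M90 = ML + 0.9 * (MH - ML)
M90 = 5.3 + 0.9 * (31.2 - 5.3)
M90 = 5.3 + 0.9 * 25.9
M90 = 28.61 dN.m

28.61 dN.m


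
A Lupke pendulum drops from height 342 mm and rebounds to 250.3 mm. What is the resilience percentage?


Resilience = h_rebound / h_drop * 100
= 250.3 / 342 * 100
= 73.2%

73.2%


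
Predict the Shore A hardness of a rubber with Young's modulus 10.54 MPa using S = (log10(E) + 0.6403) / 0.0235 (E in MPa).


log10(E) = 0.0235*S - 0.6403  =>  S = (log10(E) + 0.6403) / 0.0235
log10(10.54) = 1.022841
S = (1.022841 + 0.6403) / 0.0235 = 1.663141 / 0.0235
S = 70.8

Shore A = 70.8


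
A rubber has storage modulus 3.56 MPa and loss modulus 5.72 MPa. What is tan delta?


tan delta = E'' / E'
= 5.72 / 3.56
= 1.6067

tan delta = 1.6067


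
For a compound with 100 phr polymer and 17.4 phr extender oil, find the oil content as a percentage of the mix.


Oil % = oil / (100 + oil) * 100
= 17.4 / (100 + 17.4) * 100
= 17.4 / 117.4 * 100
= 14.82%

14.82%


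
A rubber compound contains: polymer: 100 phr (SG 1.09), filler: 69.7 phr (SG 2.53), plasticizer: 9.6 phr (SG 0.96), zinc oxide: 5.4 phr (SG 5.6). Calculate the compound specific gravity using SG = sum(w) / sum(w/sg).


Sum of weights = 184.7
Volume contributions:
  polymer: 100/1.09 = 91.7431
  filler: 69.7/2.53 = 27.5494
  plasticizer: 9.6/0.96 = 10.0000
  zinc oxide: 5.4/5.6 = 0.9643
Sum of volumes = 130.2568
SG = 184.7 / 130.2568 = 1.418

SG = 1.418


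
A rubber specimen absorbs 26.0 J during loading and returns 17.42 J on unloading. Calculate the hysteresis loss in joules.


Hysteresis loss = loading - unloading
= 26.0 - 17.42
= 8.58 J

8.58 J


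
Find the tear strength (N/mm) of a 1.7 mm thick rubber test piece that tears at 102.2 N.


Tear strength = force / thickness
= 102.2 / 1.7
= 60.12 N/mm

60.12 N/mm


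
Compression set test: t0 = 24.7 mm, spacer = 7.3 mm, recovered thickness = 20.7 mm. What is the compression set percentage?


CS = (t0 - recovered) / (t0 - ts) * 100
= (24.7 - 20.7) / (24.7 - 7.3) * 100
= 4.0 / 17.4 * 100
= 23.0%

23.0%


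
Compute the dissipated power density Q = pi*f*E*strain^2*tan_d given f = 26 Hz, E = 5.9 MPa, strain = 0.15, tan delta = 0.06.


Q = pi * f * E * strain^2 * tan_d
= pi * 26 * 5.9 * 0.15^2 * 0.06
= pi * 26 * 5.9 * 0.0225 * 0.06
= 0.6506

Q = 0.6506


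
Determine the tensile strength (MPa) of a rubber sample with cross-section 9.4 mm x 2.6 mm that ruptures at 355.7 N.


Area = width * thickness = 9.4 * 2.6 = 24.44 mm^2
TS = force / area = 355.7 / 24.44 = 14.55 MPa

14.55 MPa


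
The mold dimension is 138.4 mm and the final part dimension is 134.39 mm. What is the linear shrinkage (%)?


Shrinkage = (mold - part) / mold * 100
= (138.4 - 134.39) / 138.4 * 100
= 4.01 / 138.4 * 100
= 2.9%

2.9%


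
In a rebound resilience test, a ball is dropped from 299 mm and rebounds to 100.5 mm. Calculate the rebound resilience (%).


Resilience = h_rebound / h_drop * 100
= 100.5 / 299 * 100
= 33.6%

33.6%


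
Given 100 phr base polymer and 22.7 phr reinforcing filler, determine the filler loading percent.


Filler % = filler / (rubber + filler) * 100
= 22.7 / (100 + 22.7) * 100
= 22.7 / 122.7 * 100
= 18.5%

18.5%


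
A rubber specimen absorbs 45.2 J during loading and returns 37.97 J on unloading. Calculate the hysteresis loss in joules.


Hysteresis loss = loading - unloading
= 45.2 - 37.97
= 7.23 J

7.23 J


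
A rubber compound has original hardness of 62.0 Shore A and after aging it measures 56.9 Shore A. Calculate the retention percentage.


Retention = aged / original * 100
= 56.9 / 62.0 * 100
= 91.8%

91.8%


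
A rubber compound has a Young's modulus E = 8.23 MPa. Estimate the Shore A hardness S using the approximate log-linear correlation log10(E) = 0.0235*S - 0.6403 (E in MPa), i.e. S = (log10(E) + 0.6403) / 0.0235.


log10(E) = 0.0235*S - 0.6403  =>  S = (log10(E) + 0.6403) / 0.0235
log10(8.23) = 0.915400
S = (0.915400 + 0.6403) / 0.0235 = 1.555700 / 0.0235
S = 66.2

Shore A = 66.2


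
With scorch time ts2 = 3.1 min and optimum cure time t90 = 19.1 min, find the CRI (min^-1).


CRI = 100 / (t90 - ts2)
= 100 / (19.1 - 3.1)
= 100 / 16.0
= 6.25 min^-1

6.25 min^-1


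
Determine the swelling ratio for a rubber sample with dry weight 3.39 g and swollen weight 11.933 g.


Q = W_swollen / W_dry
Q = 11.933 / 3.39
Q = 3.52

Q = 3.52


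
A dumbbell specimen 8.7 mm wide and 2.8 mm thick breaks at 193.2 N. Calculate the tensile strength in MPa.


Area = width * thickness = 8.7 * 2.8 = 24.36 mm^2
TS = force / area = 193.2 / 24.36 = 7.93 MPa

7.93 MPa


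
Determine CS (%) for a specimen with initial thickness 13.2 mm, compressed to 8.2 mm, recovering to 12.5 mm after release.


CS = (t0 - recovered) / (t0 - ts) * 100
= (13.2 - 12.5) / (13.2 - 8.2) * 100
= 0.7 / 5.0 * 100
= 14.0%

14.0%


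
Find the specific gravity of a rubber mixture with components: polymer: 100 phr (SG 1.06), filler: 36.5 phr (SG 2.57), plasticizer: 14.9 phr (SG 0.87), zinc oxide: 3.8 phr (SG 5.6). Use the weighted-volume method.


Sum of weights = 155.2
Volume contributions:
  polymer: 100/1.06 = 94.3396
  filler: 36.5/2.57 = 14.2023
  plasticizer: 14.9/0.87 = 17.1264
  zinc oxide: 3.8/5.6 = 0.6786
Sum of volumes = 126.3470
SG = 155.2 / 126.3470 = 1.228

SG = 1.228


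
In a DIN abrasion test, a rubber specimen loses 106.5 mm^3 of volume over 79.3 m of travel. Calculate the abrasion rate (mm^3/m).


Rate = volume_loss / distance
= 106.5 / 79.3
= 1.343 mm^3/m

1.343 mm^3/m


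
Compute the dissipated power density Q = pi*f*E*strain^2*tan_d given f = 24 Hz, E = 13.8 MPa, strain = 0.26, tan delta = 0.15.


Q = pi * f * E * strain^2 * tan_d
= pi * 24 * 13.8 * 0.26^2 * 0.15
= pi * 24 * 13.8 * 0.0676 * 0.15
= 10.5506

Q = 10.5506


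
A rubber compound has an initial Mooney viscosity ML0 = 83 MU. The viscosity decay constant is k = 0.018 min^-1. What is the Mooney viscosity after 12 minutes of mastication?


ML = ML0 * exp(-k * t)
ML = 83 * exp(-0.018 * 12)
ML = 83 * 0.8057
ML = 66.88 MU

66.88 MU


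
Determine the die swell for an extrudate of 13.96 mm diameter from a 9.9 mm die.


Die swell ratio = D_extrudate / D_die
= 13.96 / 9.9
= 1.41

Die swell = 1.41


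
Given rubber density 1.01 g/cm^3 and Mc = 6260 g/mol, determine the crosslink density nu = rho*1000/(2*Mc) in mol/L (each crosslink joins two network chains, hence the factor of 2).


nu = rho * 1000 / (2 * Mc)
nu = 1.01 * 1000 / (2 * 6260)
nu = 1010.0 / 12520
nu = 0.0807 mol/L

0.0807 mol/L


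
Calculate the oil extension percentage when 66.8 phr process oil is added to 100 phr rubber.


Oil % = oil / (100 + oil) * 100
= 66.8 / (100 + 66.8) * 100
= 66.8 / 166.8 * 100
= 40.05%

40.05%


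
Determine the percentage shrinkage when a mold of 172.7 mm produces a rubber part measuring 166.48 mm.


Shrinkage = (mold - part) / mold * 100
= (172.7 - 166.48) / 172.7 * 100
= 6.22 / 172.7 * 100
= 3.6%

3.6%


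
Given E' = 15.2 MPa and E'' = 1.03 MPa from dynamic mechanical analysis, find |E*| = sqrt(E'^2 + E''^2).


|E*| = sqrt(E'^2 + E''^2)
= sqrt(15.2^2 + 1.03^2)
= sqrt(231.0400 + 1.0609)
= 15.235 MPa

15.235 MPa


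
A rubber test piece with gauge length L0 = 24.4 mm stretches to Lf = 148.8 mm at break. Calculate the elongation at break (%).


Elongation = (Lf - L0) / L0 * 100
= (148.8 - 24.4) / 24.4 * 100
= 124.4 / 24.4 * 100
= 509.8%

509.8%


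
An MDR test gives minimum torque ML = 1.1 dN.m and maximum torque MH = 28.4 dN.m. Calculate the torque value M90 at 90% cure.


M90 = ML + 0.9 * (MH - ML)
M90 = 1.1 + 0.9 * (28.4 - 1.1)
M90 = 1.1 + 0.9 * 27.3
M90 = 25.67 dN.m

25.67 dN.m


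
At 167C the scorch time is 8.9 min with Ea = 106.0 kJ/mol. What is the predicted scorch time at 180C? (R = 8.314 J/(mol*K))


Convert temperatures: T1 = 167 + 273.15 = 440.15 K, T2 = 180 + 273.15 = 453.15 K
ts2_new = 8.9 * exp(106000 / 8.314 * (1/453.15 - 1/440.15))
1/T2 - 1/T1 = -6.5178e-05
ts2_new = 3.88 min

3.88 min


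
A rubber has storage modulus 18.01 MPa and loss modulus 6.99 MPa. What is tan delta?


tan delta = E'' / E'
= 6.99 / 18.01
= 0.3881

tan delta = 0.3881


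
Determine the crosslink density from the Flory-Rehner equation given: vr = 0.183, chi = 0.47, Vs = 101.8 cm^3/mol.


ln(1 - vr) = ln(1 - 0.183) = -0.2021
Numerator = -((-0.2021) + 0.183 + 0.47 * 0.183^2) = 0.0034
Denominator = 101.8 * (0.183^(1/3) - 0.183/2) = 48.4813
nu = 0.0034 / 48.4813 = 6.9642e-05 mol/cm^3

6.9642e-05 mol/cm^3


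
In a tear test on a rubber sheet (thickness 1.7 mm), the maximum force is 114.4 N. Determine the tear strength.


Tear strength = force / thickness
= 114.4 / 1.7
= 67.29 N/mm

67.29 N/mm


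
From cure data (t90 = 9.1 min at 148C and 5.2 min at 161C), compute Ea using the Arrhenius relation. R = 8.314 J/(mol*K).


T1 = 421.15 K, T2 = 434.15 K
1/T1 - 1/T2 = 7.1100e-05
ln(t1/t2) = ln(9.1/5.2) = 0.5596
Ea = 8.314 * 0.5596 / 7.1100e-05 = 65438.4851 J/mol
Ea = 65.44 kJ/mol

65.44 kJ/mol


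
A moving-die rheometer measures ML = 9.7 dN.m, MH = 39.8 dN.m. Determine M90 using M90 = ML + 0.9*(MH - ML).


M90 = ML + 0.9 * (MH - ML)
M90 = 9.7 + 0.9 * (39.8 - 9.7)
M90 = 9.7 + 0.9 * 30.1
M90 = 36.79 dN.m

36.79 dN.m


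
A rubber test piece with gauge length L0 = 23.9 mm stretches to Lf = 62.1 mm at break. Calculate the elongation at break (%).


Elongation = (Lf - L0) / L0 * 100
= (62.1 - 23.9) / 23.9 * 100
= 38.2 / 23.9 * 100
= 159.8%

159.8%


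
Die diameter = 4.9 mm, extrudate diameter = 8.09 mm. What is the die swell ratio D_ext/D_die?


Die swell ratio = D_extrudate / D_die
= 8.09 / 4.9
= 1.651

Die swell = 1.651


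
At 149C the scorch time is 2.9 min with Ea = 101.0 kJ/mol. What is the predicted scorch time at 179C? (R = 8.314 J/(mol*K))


Convert temperatures: T1 = 149 + 273.15 = 422.15 K, T2 = 179 + 273.15 = 452.15 K
ts2_new = 2.9 * exp(101000 / 8.314 * (1/452.15 - 1/422.15))
1/T2 - 1/T1 = -1.5717e-04
ts2_new = 0.43 min

0.43 min


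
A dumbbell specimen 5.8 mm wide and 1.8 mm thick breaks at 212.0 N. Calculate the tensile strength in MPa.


Area = width * thickness = 5.8 * 1.8 = 10.44 mm^2
TS = force / area = 212.0 / 10.44 = 20.31 MPa

20.31 MPa


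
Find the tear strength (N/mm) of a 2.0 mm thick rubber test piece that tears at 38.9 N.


Tear strength = force / thickness
= 38.9 / 2.0
= 19.45 N/mm

19.45 N/mm


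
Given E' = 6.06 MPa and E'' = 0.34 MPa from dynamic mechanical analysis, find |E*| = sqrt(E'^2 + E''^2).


|E*| = sqrt(E'^2 + E''^2)
= sqrt(6.06^2 + 0.34^2)
= sqrt(36.7236 + 0.1156)
= 6.07 MPa

6.07 MPa


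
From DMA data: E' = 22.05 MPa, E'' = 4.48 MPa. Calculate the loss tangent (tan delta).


tan delta = E'' / E'
= 4.48 / 22.05
= 0.2032

tan delta = 0.2032


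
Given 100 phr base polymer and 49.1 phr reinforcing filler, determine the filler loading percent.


Filler % = filler / (rubber + filler) * 100
= 49.1 / (100 + 49.1) * 100
= 49.1 / 149.1 * 100
= 32.93%

32.93%


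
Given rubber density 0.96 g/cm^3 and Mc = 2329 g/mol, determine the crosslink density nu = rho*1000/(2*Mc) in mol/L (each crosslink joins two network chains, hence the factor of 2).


nu = rho * 1000 / (2 * Mc)
nu = 0.96 * 1000 / (2 * 2329)
nu = 960.0 / 4658
nu = 0.2061 mol/L

0.2061 mol/L


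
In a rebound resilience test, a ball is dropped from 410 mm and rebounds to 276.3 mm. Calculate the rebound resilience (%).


Resilience = h_rebound / h_drop * 100
= 276.3 / 410 * 100
= 67.4%

67.4%


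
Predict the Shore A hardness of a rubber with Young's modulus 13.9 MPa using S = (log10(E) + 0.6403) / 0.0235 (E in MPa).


log10(E) = 0.0235*S - 0.6403  =>  S = (log10(E) + 0.6403) / 0.0235
log10(13.9) = 1.143015
S = (1.143015 + 0.6403) / 0.0235 = 1.783315 / 0.0235
S = 75.9

Shore A = 75.9


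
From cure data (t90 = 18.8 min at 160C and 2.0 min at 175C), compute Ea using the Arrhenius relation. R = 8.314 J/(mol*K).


T1 = 433.15 K, T2 = 448.15 K
1/T1 - 1/T2 = 7.7273e-05
ln(t1/t2) = ln(18.8/2.0) = 2.2407
Ea = 8.314 * 2.2407 / 7.7273e-05 = 241082.7145 J/mol
Ea = 241.08 kJ/mol

241.08 kJ/mol


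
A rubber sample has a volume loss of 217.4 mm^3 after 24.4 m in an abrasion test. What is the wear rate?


Rate = volume_loss / distance
= 217.4 / 24.4
= 8.91 mm^3/m

8.91 mm^3/m


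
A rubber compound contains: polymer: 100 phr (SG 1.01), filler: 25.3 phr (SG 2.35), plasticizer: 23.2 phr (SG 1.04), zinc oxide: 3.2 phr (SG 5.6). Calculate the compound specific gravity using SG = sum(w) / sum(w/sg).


Sum of weights = 151.7
Volume contributions:
  polymer: 100/1.01 = 99.0099
  filler: 25.3/2.35 = 10.7660
  plasticizer: 23.2/1.04 = 22.3077
  zinc oxide: 3.2/5.6 = 0.5714
Sum of volumes = 132.6550
SG = 151.7 / 132.6550 = 1.144

SG = 1.144


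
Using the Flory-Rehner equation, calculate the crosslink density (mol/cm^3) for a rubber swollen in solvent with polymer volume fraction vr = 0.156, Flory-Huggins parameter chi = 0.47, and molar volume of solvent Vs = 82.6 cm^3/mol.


ln(1 - vr) = ln(1 - 0.156) = -0.1696
Numerator = -((-0.1696) + 0.156 + 0.47 * 0.156^2) = 0.0022
Denominator = 82.6 * (0.156^(1/3) - 0.156/2) = 38.0225
nu = 0.0022 / 38.0225 = 5.6936e-05 mol/cm^3

5.6936e-05 mol/cm^3


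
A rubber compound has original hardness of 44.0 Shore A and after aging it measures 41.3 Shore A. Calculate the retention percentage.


Retention = aged / original * 100
= 41.3 / 44.0 * 100
= 93.9%

93.9%


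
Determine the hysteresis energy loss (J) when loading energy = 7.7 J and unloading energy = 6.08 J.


Hysteresis loss = loading - unloading
= 7.7 - 6.08
= 1.62 J

1.62 J


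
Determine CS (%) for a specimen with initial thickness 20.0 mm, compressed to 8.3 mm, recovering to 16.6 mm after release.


CS = (t0 - recovered) / (t0 - ts) * 100
= (20.0 - 16.6) / (20.0 - 8.3) * 100
= 3.4 / 11.7 * 100
= 29.1%

29.1%


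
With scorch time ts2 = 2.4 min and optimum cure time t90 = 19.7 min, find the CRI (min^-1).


CRI = 100 / (t90 - ts2)
= 100 / (19.7 - 2.4)
= 100 / 17.3
= 5.78 min^-1

5.78 min^-1


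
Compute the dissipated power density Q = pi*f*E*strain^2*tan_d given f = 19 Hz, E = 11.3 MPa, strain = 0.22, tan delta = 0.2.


Q = pi * f * E * strain^2 * tan_d
= pi * 19 * 11.3 * 0.22^2 * 0.2
= pi * 19 * 11.3 * 0.0484 * 0.2
= 6.5292

Q = 6.5292


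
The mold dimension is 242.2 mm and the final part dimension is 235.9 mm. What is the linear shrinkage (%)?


Shrinkage = (mold - part) / mold * 100
= (242.2 - 235.9) / 242.2 * 100
= 6.3 / 242.2 * 100
= 2.6%

2.6%


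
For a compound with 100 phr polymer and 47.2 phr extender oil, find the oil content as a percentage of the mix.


Oil % = oil / (100 + oil) * 100
= 47.2 / (100 + 47.2) * 100
= 47.2 / 147.2 * 100
= 32.07%

32.07%


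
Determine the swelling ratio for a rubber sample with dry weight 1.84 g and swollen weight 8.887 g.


Q = W_swollen / W_dry
Q = 8.887 / 1.84
Q = 4.83

Q = 4.83


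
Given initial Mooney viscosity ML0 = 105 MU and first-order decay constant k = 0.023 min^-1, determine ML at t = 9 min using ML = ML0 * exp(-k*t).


ML = ML0 * exp(-k * t)
ML = 105 * exp(-0.023 * 9)
ML = 105 * 0.8130
ML = 85.37 MU

85.37 MU


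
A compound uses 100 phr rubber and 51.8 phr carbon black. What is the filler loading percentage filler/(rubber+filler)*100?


Filler % = filler / (rubber + filler) * 100
= 51.8 / (100 + 51.8) * 100
= 51.8 / 151.8 * 100
= 34.12%

34.12%


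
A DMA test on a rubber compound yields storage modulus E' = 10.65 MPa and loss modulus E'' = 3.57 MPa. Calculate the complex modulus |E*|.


|E*| = sqrt(E'^2 + E''^2)
= sqrt(10.65^2 + 3.57^2)
= sqrt(113.4225 + 12.7449)
= 11.232 MPa

11.232 MPa


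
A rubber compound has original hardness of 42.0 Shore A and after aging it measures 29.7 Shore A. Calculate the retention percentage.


Retention = aged / original * 100
= 29.7 / 42.0 * 100
= 70.7%

70.7%


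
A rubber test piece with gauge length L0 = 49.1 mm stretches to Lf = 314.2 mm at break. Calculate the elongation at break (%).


Elongation = (Lf - L0) / L0 * 100
= (314.2 - 49.1) / 49.1 * 100
= 265.1 / 49.1 * 100
= 539.9%

539.9%


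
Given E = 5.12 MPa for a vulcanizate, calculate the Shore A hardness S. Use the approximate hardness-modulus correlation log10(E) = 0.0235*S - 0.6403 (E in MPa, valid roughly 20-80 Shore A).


log10(E) = 0.0235*S - 0.6403  =>  S = (log10(E) + 0.6403) / 0.0235
log10(5.12) = 0.709270
S = (0.709270 + 0.6403) / 0.0235 = 1.349570 / 0.0235
S = 57.4

Shore A = 57.4


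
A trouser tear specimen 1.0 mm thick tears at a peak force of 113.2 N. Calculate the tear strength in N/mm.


Tear strength = force / thickness
= 113.2 / 1.0
= 113.2 N/mm

113.2 N/mm


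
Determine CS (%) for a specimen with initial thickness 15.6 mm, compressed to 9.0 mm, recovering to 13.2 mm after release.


CS = (t0 - recovered) / (t0 - ts) * 100
= (15.6 - 13.2) / (15.6 - 9.0) * 100
= 2.4 / 6.6 * 100
= 36.4%

36.4%


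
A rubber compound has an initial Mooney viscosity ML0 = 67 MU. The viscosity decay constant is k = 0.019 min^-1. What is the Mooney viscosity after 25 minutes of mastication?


ML = ML0 * exp(-k * t)
ML = 67 * exp(-0.019 * 25)
ML = 67 * 0.6219
ML = 41.67 MU

41.67 MU


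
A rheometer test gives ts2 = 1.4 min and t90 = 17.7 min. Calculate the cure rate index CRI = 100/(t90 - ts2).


CRI = 100 / (t90 - ts2)
= 100 / (17.7 - 1.4)
= 100 / 16.3
= 6.13 min^-1

6.13 min^-1


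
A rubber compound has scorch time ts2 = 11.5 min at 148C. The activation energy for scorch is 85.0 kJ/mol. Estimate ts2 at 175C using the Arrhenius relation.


Convert temperatures: T1 = 148 + 273.15 = 421.15 K, T2 = 175 + 273.15 = 448.15 K
ts2_new = 11.5 * exp(85000 / 8.314 * (1/448.15 - 1/421.15))
1/T2 - 1/T1 = -1.4306e-04
ts2_new = 2.66 min

2.66 min


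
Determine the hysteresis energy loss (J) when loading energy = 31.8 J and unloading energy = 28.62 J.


Hysteresis loss = loading - unloading
= 31.8 - 28.62
= 3.18 J

3.18 J


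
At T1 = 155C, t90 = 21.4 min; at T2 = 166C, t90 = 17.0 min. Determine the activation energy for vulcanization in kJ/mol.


T1 = 428.15 K, T2 = 439.15 K
1/T1 - 1/T2 = 5.8504e-05
ln(t1/t2) = ln(21.4/17.0) = 0.2302
Ea = 8.314 * 0.2302 / 5.8504e-05 = 32710.6509 J/mol
Ea = 32.71 kJ/mol

32.71 kJ/mol


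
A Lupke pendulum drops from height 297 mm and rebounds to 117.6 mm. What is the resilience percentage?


Resilience = h_rebound / h_drop * 100
= 117.6 / 297 * 100
= 39.6%

39.6%


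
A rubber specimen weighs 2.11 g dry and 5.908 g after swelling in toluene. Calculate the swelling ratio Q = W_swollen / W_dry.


Q = W_swollen / W_dry
Q = 5.908 / 2.11
Q = 2.8

Q = 2.8


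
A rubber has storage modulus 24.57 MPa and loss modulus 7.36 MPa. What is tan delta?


tan delta = E'' / E'
= 7.36 / 24.57
= 0.2996

tan delta = 0.2996


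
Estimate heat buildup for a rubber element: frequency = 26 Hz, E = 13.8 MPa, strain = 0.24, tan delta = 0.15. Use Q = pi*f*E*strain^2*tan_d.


Q = pi * f * E * strain^2 * tan_d
= pi * 26 * 13.8 * 0.24^2 * 0.15
= pi * 26 * 13.8 * 0.0576 * 0.15
= 9.7390

Q = 9.7390


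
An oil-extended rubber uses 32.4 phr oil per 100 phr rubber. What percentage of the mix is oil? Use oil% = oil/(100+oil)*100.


Oil % = oil / (100 + oil) * 100
= 32.4 / (100 + 32.4) * 100
= 32.4 / 132.4 * 100
= 24.47%

24.47%


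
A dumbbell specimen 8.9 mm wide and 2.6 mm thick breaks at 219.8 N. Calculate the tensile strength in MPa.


Area = width * thickness = 8.9 * 2.6 = 23.14 mm^2
TS = force / area = 219.8 / 23.14 = 9.5 MPa

9.5 MPa


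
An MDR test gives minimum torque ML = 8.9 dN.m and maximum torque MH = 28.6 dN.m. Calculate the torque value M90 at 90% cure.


M90 = ML + 0.9 * (MH - ML)
M90 = 8.9 + 0.9 * (28.6 - 8.9)
M90 = 8.9 + 0.9 * 19.7
M90 = 26.63 dN.m

26.63 dN.m


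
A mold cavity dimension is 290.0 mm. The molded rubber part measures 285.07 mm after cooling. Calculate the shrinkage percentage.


Shrinkage = (mold - part) / mold * 100
= (290.0 - 285.07) / 290.0 * 100
= 4.93 / 290.0 * 100
= 1.7%

1.7%


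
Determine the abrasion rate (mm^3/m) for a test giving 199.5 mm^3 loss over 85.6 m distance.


Rate = volume_loss / distance
= 199.5 / 85.6
= 2.331 mm^3/m

2.331 mm^3/m


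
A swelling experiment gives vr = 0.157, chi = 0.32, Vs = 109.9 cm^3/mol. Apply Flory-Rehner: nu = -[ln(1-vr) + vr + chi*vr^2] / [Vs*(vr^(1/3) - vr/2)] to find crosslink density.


ln(1 - vr) = ln(1 - 0.157) = -0.1708
Numerator = -((-0.1708) + 0.157 + 0.32 * 0.157^2) = 0.0059
Denominator = 109.9 * (0.157^(1/3) - 0.157/2) = 50.6605
nu = 0.0059 / 50.6605 = 1.1647e-04 mol/cm^3

1.1647e-04 mol/cm^3


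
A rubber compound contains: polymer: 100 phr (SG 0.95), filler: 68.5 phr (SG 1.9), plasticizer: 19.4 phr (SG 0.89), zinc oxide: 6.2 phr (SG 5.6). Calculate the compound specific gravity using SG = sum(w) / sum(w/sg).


Sum of weights = 194.1
Volume contributions:
  polymer: 100/0.95 = 105.2632
  filler: 68.5/1.9 = 36.0526
  plasticizer: 19.4/0.89 = 21.7978
  zinc oxide: 6.2/5.6 = 1.1071
Sum of volumes = 164.2207
SG = 194.1 / 164.2207 = 1.182

SG = 1.182


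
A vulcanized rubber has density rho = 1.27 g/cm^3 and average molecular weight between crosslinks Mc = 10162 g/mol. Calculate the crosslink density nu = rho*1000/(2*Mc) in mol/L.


nu = rho * 1000 / (2 * Mc)
nu = 1.27 * 1000 / (2 * 10162)
nu = 1270.0 / 20324
nu = 0.0625 mol/L

0.0625 mol/L


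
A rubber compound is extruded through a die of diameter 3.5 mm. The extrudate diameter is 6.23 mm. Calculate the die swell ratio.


Die swell ratio = D_extrudate / D_die
= 6.23 / 3.5
= 1.78

Die swell = 1.78


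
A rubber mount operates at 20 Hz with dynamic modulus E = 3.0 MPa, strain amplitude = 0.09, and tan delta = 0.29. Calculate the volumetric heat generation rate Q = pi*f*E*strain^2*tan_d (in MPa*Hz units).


Q = pi * f * E * strain^2 * tan_d
= pi * 20 * 3.0 * 0.09^2 * 0.29
= pi * 20 * 3.0 * 0.0081 * 0.29
= 0.4428

Q = 0.4428


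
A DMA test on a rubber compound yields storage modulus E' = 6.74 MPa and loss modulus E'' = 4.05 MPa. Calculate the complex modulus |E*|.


|E*| = sqrt(E'^2 + E''^2)
= sqrt(6.74^2 + 4.05^2)
= sqrt(45.4276 + 16.4025)
= 7.863 MPa

7.863 MPa


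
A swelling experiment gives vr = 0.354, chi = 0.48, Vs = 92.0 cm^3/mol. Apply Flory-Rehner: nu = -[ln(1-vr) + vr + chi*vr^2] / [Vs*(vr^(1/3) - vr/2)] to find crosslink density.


ln(1 - vr) = ln(1 - 0.354) = -0.4370
Numerator = -((-0.4370) + 0.354 + 0.48 * 0.354^2) = 0.0228
Denominator = 92.0 * (0.354^(1/3) - 0.354/2) = 48.7972
nu = 0.0228 / 48.7972 = 4.6732e-04 mol/cm^3

4.6732e-04 mol/cm^3


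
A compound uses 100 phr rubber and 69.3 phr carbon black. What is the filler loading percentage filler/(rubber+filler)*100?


Filler % = filler / (rubber + filler) * 100
= 69.3 / (100 + 69.3) * 100
= 69.3 / 169.3 * 100
= 40.93%

40.93%


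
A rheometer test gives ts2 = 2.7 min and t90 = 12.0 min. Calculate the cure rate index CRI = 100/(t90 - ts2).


CRI = 100 / (t90 - ts2)
= 100 / (12.0 - 2.7)
= 100 / 9.3
= 10.75 min^-1

10.75 min^-1


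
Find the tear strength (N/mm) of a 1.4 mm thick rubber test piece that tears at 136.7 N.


Tear strength = force / thickness
= 136.7 / 1.4
= 97.64 N/mm

97.64 N/mm


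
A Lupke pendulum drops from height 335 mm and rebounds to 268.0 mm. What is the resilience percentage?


Resilience = h_rebound / h_drop * 100
= 268.0 / 335 * 100
= 80.0%

80.0%


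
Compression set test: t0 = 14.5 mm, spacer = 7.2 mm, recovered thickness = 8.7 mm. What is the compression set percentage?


CS = (t0 - recovered) / (t0 - ts) * 100
= (14.5 - 8.7) / (14.5 - 7.2) * 100
= 5.8 / 7.3 * 100
= 79.5%

79.5%


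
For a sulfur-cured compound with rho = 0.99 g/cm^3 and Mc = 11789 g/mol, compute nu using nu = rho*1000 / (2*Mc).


nu = rho * 1000 / (2 * Mc)
nu = 0.99 * 1000 / (2 * 11789)
nu = 990.0 / 23578
nu = 0.0420 mol/L

0.0420 mol/L


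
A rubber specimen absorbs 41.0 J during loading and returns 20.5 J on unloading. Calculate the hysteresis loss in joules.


Hysteresis loss = loading - unloading
= 41.0 - 20.5
= 20.5 J

20.5 J


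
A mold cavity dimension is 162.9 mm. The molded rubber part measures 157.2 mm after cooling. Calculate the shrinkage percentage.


Shrinkage = (mold - part) / mold * 100
= (162.9 - 157.2) / 162.9 * 100
= 5.7 / 162.9 * 100
= 3.5%

3.5%


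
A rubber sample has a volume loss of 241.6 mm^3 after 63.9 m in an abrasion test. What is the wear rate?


Rate = volume_loss / distance
= 241.6 / 63.9
= 3.781 mm^3/m

3.781 mm^3/m


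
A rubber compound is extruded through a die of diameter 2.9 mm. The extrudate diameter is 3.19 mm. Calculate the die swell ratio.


Die swell ratio = D_extrudate / D_die
= 3.19 / 2.9
= 1.1

Die swell = 1.1


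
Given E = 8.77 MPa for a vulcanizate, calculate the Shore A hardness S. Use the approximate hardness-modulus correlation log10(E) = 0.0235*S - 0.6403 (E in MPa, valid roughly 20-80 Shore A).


log10(E) = 0.0235*S - 0.6403  =>  S = (log10(E) + 0.6403) / 0.0235
log10(8.77) = 0.943000
S = (0.943000 + 0.6403) / 0.0235 = 1.583300 / 0.0235
S = 67.4

Shore A = 67.4


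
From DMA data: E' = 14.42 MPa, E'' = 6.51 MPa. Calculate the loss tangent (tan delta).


tan delta = E'' / E'
= 6.51 / 14.42
= 0.4515

tan delta = 0.4515


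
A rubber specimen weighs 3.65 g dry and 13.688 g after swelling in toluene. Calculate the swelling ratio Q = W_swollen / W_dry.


Q = W_swollen / W_dry
Q = 13.688 / 3.65
Q = 3.75

Q = 3.75


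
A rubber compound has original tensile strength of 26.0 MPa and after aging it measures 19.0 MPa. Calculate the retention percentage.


Retention = aged / original * 100
= 19.0 / 26.0 * 100
= 73.1%

73.1%


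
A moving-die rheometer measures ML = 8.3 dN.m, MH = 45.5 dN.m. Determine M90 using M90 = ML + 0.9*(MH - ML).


M90 = ML + 0.9 * (MH - ML)
M90 = 8.3 + 0.9 * (45.5 - 8.3)
M90 = 8.3 + 0.9 * 37.2
M90 = 41.78 dN.m

41.78 dN.m


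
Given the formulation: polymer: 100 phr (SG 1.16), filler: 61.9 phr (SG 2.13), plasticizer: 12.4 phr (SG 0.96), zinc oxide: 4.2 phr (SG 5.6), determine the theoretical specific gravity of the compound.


Sum of weights = 178.5
Volume contributions:
  polymer: 100/1.16 = 86.2069
  filler: 61.9/2.13 = 29.0610
  plasticizer: 12.4/0.96 = 12.9167
  zinc oxide: 4.2/5.6 = 0.7500
Sum of volumes = 128.9346
SG = 178.5 / 128.9346 = 1.384

SG = 1.384


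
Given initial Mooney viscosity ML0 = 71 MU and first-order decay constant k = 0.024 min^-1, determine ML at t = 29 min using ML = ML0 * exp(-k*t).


ML = ML0 * exp(-k * t)
ML = 71 * exp(-0.024 * 29)
ML = 71 * 0.4986
ML = 35.4 MU

35.4 MU


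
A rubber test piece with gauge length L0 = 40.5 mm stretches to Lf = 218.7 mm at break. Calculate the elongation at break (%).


Elongation = (Lf - L0) / L0 * 100
= (218.7 - 40.5) / 40.5 * 100
= 178.2 / 40.5 * 100
= 440.0%

440.0%


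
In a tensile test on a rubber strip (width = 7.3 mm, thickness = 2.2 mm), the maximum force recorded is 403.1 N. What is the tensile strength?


Area = width * thickness = 7.3 * 2.2 = 16.06 mm^2
TS = force / area = 403.1 / 16.06 = 25.1 MPa

25.1 MPa


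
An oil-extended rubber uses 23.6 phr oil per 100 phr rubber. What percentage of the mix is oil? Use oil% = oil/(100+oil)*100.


Oil % = oil / (100 + oil) * 100
= 23.6 / (100 + 23.6) * 100
= 23.6 / 123.6 * 100
= 19.09%

19.09%


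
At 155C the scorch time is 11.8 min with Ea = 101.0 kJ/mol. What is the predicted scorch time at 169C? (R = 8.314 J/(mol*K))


Convert temperatures: T1 = 155 + 273.15 = 428.15 K, T2 = 169 + 273.15 = 442.15 K
ts2_new = 11.8 * exp(101000 / 8.314 * (1/442.15 - 1/428.15))
1/T2 - 1/T1 = -7.3954e-05
ts2_new = 4.81 min

4.81 min


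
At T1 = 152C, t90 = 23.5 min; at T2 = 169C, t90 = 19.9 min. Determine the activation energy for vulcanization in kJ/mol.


T1 = 425.15 K, T2 = 442.15 K
1/T1 - 1/T2 = 9.0435e-05
ln(t1/t2) = ln(23.5/19.9) = 0.1663
Ea = 8.314 * 0.1663 / 9.0435e-05 = 15286.7347 J/mol
Ea = 15.29 kJ/mol

15.29 kJ/mol


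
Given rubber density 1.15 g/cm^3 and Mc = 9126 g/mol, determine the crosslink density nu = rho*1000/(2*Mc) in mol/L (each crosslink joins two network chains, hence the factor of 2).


nu = rho * 1000 / (2 * Mc)
nu = 1.15 * 1000 / (2 * 9126)
nu = 1150.0 / 18252
nu = 0.0630 mol/L

0.0630 mol/L


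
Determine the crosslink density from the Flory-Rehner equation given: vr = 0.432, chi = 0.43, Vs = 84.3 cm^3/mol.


ln(1 - vr) = ln(1 - 0.432) = -0.5656
Numerator = -((-0.5656) + 0.432 + 0.43 * 0.432^2) = 0.0534
Denominator = 84.3 * (0.432^(1/3) - 0.432/2) = 45.5180
nu = 0.0534 / 45.5180 = 0.0012 mol/cm^3

0.0012 mol/cm^3


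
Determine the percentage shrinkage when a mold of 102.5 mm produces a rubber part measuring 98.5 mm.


Shrinkage = (mold - part) / mold * 100
= (102.5 - 98.5) / 102.5 * 100
= 4.0 / 102.5 * 100
= 3.9%

3.9%


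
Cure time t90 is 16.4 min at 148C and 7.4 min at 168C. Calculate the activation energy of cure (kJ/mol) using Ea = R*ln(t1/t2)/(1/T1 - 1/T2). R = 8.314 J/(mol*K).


T1 = 421.15 K, T2 = 441.15 K
1/T1 - 1/T2 = 1.0765e-04
ln(t1/t2) = ln(16.4/7.4) = 0.7958
Ea = 8.314 * 0.7958 / 1.0765e-04 = 61462.1540 J/mol
Ea = 61.46 kJ/mol

61.46 kJ/mol


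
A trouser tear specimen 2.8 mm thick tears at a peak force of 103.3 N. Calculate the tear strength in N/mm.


Tear strength = force / thickness
= 103.3 / 2.8
= 36.89 N/mm

36.89 N/mm


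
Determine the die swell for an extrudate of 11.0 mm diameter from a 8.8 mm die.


Die swell ratio = D_extrudate / D_die
= 11.0 / 8.8
= 1.25

Die swell = 1.25


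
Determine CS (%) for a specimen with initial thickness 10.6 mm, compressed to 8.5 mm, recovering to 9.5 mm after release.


CS = (t0 - recovered) / (t0 - ts) * 100
= (10.6 - 9.5) / (10.6 - 8.5) * 100
= 1.1 / 2.1 * 100
= 52.4%

52.4%


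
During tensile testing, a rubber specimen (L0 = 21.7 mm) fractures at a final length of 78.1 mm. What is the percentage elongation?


Elongation = (Lf - L0) / L0 * 100
= (78.1 - 21.7) / 21.7 * 100
= 56.4 / 21.7 * 100
= 259.9%

259.9%


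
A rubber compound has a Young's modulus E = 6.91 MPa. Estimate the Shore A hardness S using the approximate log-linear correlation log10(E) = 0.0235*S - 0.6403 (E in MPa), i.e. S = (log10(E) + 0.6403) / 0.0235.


log10(E) = 0.0235*S - 0.6403  =>  S = (log10(E) + 0.6403) / 0.0235
log10(6.91) = 0.839478
S = (0.839478 + 0.6403) / 0.0235 = 1.479778 / 0.0235
S = 63.0

Shore A = 63.0


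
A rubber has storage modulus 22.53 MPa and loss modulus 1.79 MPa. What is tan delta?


tan delta = E'' / E'
= 1.79 / 22.53
= 0.0794

tan delta = 0.0794


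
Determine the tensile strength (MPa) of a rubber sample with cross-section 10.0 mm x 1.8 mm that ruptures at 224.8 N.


Area = width * thickness = 10.0 * 1.8 = 18.0 mm^2
TS = force / area = 224.8 / 18.0 = 12.49 MPa

12.49 MPa


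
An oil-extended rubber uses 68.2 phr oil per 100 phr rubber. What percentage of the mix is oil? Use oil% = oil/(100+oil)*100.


Oil % = oil / (100 + oil) * 100
= 68.2 / (100 + 68.2) * 100
= 68.2 / 168.2 * 100
= 40.55%

40.55%


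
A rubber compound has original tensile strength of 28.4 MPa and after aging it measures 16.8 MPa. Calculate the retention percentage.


Retention = aged / original * 100
= 16.8 / 28.4 * 100
= 59.2%

59.2%


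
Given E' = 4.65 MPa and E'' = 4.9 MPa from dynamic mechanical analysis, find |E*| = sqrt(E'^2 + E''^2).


|E*| = sqrt(E'^2 + E''^2)
= sqrt(4.65^2 + 4.9^2)
= sqrt(21.6225 + 24.0100)
= 6.755 MPa

6.755 MPa


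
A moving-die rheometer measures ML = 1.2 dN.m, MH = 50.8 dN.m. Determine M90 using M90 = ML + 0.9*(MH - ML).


M90 = ML + 0.9 * (MH - ML)
M90 = 1.2 + 0.9 * (50.8 - 1.2)
M90 = 1.2 + 0.9 * 49.6
M90 = 45.84 dN.m

45.84 dN.m


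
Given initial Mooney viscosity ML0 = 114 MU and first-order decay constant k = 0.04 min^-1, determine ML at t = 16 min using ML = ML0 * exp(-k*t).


ML = ML0 * exp(-k * t)
ML = 114 * exp(-0.04 * 16)
ML = 114 * 0.5273
ML = 60.11 MU

60.11 MU


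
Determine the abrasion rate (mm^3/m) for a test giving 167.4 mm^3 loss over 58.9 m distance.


Rate = volume_loss / distance
= 167.4 / 58.9
= 2.842 mm^3/m

2.842 mm^3/m


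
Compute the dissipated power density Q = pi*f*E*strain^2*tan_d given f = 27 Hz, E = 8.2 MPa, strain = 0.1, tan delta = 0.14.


Q = pi * f * E * strain^2 * tan_d
= pi * 27 * 8.2 * 0.1^2 * 0.14
= pi * 27 * 8.2 * 0.0100 * 0.14
= 0.9738

Q = 0.9738


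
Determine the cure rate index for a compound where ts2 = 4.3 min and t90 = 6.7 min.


CRI = 100 / (t90 - ts2)
= 100 / (6.7 - 4.3)
= 100 / 2.4
= 41.67 min^-1

41.67 min^-1


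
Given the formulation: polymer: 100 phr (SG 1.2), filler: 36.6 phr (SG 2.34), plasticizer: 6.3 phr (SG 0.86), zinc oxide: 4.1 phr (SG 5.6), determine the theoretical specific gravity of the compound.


Sum of weights = 147.0
Volume contributions:
  polymer: 100/1.2 = 83.3333
  filler: 36.6/2.34 = 15.6410
  plasticizer: 6.3/0.86 = 7.3256
  zinc oxide: 4.1/5.6 = 0.7321
Sum of volumes = 107.0321
SG = 147.0 / 107.0321 = 1.373

SG = 1.373


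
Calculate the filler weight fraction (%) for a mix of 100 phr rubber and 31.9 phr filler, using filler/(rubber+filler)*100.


Filler % = filler / (rubber + filler) * 100
= 31.9 / (100 + 31.9) * 100
= 31.9 / 131.9 * 100
= 24.18%

24.18%


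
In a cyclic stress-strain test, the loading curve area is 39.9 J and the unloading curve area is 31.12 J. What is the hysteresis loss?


Hysteresis loss = loading - unloading
= 39.9 - 31.12
= 8.78 J

8.78 J


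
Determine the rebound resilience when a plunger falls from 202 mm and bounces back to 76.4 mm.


Resilience = h_rebound / h_drop * 100
= 76.4 / 202 * 100
= 37.8%

37.8%


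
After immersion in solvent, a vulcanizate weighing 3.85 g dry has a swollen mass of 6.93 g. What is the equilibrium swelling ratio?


Q = W_swollen / W_dry
Q = 6.93 / 3.85
Q = 1.8

Q = 1.8


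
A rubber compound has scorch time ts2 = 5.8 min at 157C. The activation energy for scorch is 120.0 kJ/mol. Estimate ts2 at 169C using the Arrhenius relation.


Convert temperatures: T1 = 157 + 273.15 = 430.15 K, T2 = 169 + 273.15 = 442.15 K
ts2_new = 5.8 * exp(120000 / 8.314 * (1/442.15 - 1/430.15))
1/T2 - 1/T1 = -6.3095e-05
ts2_new = 2.33 min

2.33 min
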